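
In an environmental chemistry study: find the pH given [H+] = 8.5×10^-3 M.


pH = -log10([H+]) = -log10(8.5×10^-3)
= 3 - log10(8.5)
= 3 - 0.93
= 2.07

2.07


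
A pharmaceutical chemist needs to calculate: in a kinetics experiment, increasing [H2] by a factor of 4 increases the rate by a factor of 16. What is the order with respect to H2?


rate ∝ [H2]^n
4^n = 16 → n = 2
Order in H2: 2

2


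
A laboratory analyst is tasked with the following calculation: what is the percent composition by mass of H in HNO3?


M(HNO3) = 1×1.008 + 1×14.01 + 3×16.0 = 63.018 g/mol
Mass of H = 1 × 1.008 = 1.008 g/mol
% H = 1.008/63.018 × 100 = 1.60%

1.60%


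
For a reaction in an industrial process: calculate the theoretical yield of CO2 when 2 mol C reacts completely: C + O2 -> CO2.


Mole ratio CO2:C = 1:1
n(CO2) = 2 × 1/1 = 2.000 mol
mass = 2.000 × 44.01 = 88.02 g

88.02 g


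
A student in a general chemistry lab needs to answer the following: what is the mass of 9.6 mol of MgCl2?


M(MgCl2) = 95.21 g/mol
mass = n × M = 9.6 × 95.21 = 914.02 g

914.02 g


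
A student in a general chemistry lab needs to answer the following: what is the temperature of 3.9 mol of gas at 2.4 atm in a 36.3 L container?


PV = nRT  (R = 0.08206 L·atm/(mol·K))
T = PV/(nR) = 2.4×36.3/(3.9×0.08206)
= 87.12/0.320034
= 272.22 K

272.22 K


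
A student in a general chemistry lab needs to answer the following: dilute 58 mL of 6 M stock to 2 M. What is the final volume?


C1V1 = C2V2
6 × 58 = 2 × V2
V2 = 348/2 = 174.0 mL

174.0 mL


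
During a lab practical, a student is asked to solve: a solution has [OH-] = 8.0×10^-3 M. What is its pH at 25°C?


pOH = -log10([OH-]) = -log10(8.0×10^-3)
= 3 - log10(8.0) = 2.1
pH = 14 - pOH = 14 - 2.1 = 11.9

11.9


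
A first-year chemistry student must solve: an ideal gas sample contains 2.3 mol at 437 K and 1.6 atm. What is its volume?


PV = nRT  (R = 0.08206 L·atm/(mol·K))
V = nRT/P = 2.3×0.08206×437/1.6
= 51.549 L

51.549 L


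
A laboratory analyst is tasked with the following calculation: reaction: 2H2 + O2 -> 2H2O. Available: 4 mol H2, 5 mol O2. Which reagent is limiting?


Mole ratio available / coefficient:
  H2: 4/2 = 2.000
  O2: 5/1 = 5.000
Smaller ratio is limiting.

H2


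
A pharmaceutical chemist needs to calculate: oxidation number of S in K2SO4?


2(+1) + x + 4(-2) = 0, so x = +6
Oxidation number: +6

+6


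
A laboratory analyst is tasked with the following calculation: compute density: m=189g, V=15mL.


ρ = mass/volume
= 189/15
= 12.6 g/mL

12.6 g/mL


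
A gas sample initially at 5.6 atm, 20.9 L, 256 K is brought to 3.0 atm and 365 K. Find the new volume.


P1V1/T1 = P2V2/T2
V2 = P1V1T2/(T1P2)
= 5.6×20.9×365/(256×3.0)
= 55.624 L

55.624 L


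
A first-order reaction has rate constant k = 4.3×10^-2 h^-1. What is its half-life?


t½ = ln2/k = 0.693147/(4.3×10^-2 h^-1)
= 16.12 h

16.12 h


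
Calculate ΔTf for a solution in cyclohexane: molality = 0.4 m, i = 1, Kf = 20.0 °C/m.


ΔTf = Kf × m × i
= 20.0 × 0.4 × 1
= 8.0 °C

8.0 °C


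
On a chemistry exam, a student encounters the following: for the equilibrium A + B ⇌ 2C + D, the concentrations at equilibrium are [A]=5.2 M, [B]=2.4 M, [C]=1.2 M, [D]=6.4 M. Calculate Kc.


Kc = [C]^2[D]/([A][B])
= (1.2^2 × 6.4^1)/(5.2^1 × 2.4^1)
= 9.216/12.48
= 0.7385

0.7385


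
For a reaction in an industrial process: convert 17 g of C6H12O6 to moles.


M(C6H12O6) = 180.16 g/mol
n = mass/M = 17/180.16 = 0.0944 mol

0.0944 mol


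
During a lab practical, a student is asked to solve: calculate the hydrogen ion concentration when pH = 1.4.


[H+] = 10^(-pH) = 10^(-1.4)
= 3.98×10^-2 M

3.98×10^-2 M


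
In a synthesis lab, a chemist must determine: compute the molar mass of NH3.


M(NH3) = 1×14.01 + 3×1.008
= 14.01 + 3.02
= 17.03 g/mol

17.03 g/mol


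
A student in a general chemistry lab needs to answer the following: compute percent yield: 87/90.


% yield = actual/theoretical × 100
= 87/90 × 100
= 96.67%

96.67%


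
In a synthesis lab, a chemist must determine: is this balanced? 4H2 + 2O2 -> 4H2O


Equation: 4H2 + 2O2 -> 4H2O
Check atoms: H: 8=8, O: 4=4
Balanced

Yes, balanced


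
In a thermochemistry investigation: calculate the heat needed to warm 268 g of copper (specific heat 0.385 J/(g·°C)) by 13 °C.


q = mcΔT = 268 × 0.385 × 13
= 1341.34 J

1341.34 J


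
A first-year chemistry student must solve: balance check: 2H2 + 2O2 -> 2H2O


Equation: 2H2 + 2O2 -> 2H2O
Check atoms: H: 4=4, O: 4≠2
Not balanced

No, not balanced


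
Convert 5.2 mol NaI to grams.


M(NaI) = 149.89 g/mol
mass = n × M = 5.2 × 149.89 = 779.43 g

779.43 g


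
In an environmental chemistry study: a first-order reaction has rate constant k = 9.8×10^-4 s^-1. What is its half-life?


t½ = ln2/k = 0.693147/(9.8×10^-4 s^-1)
= 707.3 s

707.3 s


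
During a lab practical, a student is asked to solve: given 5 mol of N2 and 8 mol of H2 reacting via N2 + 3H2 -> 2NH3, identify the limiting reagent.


Mole ratio available / coefficient:
  N2: 5/1 = 5.000
  H2: 8/3 = 2.667
Smaller ratio is limiting.

H2


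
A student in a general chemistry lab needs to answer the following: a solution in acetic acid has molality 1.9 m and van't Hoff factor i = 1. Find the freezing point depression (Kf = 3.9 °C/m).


ΔTf = Kf × m × i
= 3.9 × 1.9 × 1
= 7.41 °C

7.41 °C


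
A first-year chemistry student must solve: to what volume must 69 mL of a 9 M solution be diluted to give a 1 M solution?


C1V1 = C2V2
9 × 69 = 1 × V2
V2 = 621/1 = 621.0 mL

621.0 mL


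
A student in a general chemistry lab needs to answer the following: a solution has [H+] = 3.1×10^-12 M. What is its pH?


pH = -log10([H+]) = -log10(3.1×10^-12)
= 12 - log10(3.1)
= 12 - 0.49
= 11.51

11.51


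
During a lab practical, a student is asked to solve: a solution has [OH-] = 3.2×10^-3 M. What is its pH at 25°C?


pOH = -log10([OH-]) = -log10(3.2×10^-3)
= 3 - log10(3.2) = 2.49
pH = 14 - pOH = 14 - 2.49 = 11.51

11.51


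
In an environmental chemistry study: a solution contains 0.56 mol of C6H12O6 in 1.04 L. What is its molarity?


M = n/V = 0.56/1.04 = 0.538 mol/L

0.538 M


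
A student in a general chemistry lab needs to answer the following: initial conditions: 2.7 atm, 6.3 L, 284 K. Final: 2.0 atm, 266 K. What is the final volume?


P1V1/T1 = P2V2/T2
V2 = P1V1T2/(T1P2)
= 2.7×6.3×266/(284×2.0)
= 7.966 L

7.966 L


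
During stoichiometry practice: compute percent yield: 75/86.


% yield = actual/theoretical × 100
= 75/86 × 100
= 87.21%

87.21%


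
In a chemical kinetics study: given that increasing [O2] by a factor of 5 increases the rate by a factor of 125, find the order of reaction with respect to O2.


rate ∝ [O2]^n
5^n = 125 → n = 3
Order in O2: 3

3


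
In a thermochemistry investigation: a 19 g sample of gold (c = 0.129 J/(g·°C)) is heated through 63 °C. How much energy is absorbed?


q = mcΔT = 19 × 0.129 × 63
= 154.41 J

154.41 J


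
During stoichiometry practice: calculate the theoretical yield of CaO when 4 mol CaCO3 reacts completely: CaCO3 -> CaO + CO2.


Mole ratio CaO:CaCO3 = 1:1
n(CaO) = 4 × 1/1 = 4.000 mol
mass = 4.000 × 56.08 = 224.32 g

224.32 g


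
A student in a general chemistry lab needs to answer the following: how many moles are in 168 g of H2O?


M(H2O) = 18.02 g/mol
n = mass/M = 168/18.02 = 9.323 mol

9.323 mol


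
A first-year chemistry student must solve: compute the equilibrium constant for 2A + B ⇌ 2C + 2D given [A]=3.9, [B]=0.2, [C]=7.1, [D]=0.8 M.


Kc = [C]^2[D]^2/([A]^2[B])
= (7.1^2 × 0.8^2)/(3.9^2 × 0.2^1)
= 32.2624/3.042
= 10.61

10.61


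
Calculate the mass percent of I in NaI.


M(NaI) = 1×22.99 + 1×126.9 = 149.89 g/mol
Mass of I = 1 × 126.9 = 126.90 g/mol
% I = 126.90/149.89 × 100 = 84.66%

84.66%


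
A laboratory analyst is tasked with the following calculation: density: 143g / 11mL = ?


ρ = mass/volume
= 143/11
= 13.0 g/mL

13.0 g/mL


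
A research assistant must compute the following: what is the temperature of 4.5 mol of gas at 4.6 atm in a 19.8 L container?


PV = nRT  (R = 0.08206 L·atm/(mol·K))
T = PV/(nR) = 4.6×19.8/(4.5×0.08206)
= 91.08/0.369270
= 246.65 K

246.65 K


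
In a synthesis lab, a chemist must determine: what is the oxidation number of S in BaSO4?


(+2) + x + 4(-2) = 0, so x = +6
Oxidation number: +6

+6


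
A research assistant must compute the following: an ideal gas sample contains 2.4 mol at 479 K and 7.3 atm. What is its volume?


PV = nRT  (R = 0.08206 L·atm/(mol·K))
V = nRT/P = 2.4×0.08206×479/7.3
= 12.923 L

12.923 L


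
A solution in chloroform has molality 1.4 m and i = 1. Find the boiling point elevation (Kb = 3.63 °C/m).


ΔTb = Kb × m × i
= 3.63 × 1.4 × 1
= 5.082 °C

5.082 °C


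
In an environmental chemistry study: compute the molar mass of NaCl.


M(NaCl) = 1×22.99 + 1×35.45
= 22.99 + 35.45
= 58.44 g/mol

58.44 g/mol


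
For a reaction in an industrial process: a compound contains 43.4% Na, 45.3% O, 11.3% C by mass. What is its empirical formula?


Assume 100 g sample. Moles of each element:
  Na: 43.4/22.99 = 1.888 mol
  O: 45.3/16.0 = 2.831 mol
  C: 11.3/12.01 = 0.941 mol
Divide by smallest (0.941):
  Na: 1.888/0.941 = 2.01
  O: 2.831/0.941 = 3.01
  C: 0.941/0.941 = 1.0
Empirical formula: Na2CO3

Na2CO3


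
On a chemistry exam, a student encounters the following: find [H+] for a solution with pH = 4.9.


[H+] = 10^(-pH) = 10^(-4.9)
= 1.26×10^-5 M

1.26×10^-5 M


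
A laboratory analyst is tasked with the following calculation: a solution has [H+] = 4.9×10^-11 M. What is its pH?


pH = -log10([H+]) = -log10(4.9×10^-11)
= 11 - log10(4.9)
= 11 - 0.69
= 10.31

10.31


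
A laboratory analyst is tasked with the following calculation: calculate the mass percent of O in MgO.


M(MgO) = 1×24.31 + 1×16.0 = 40.31 g/mol
Mass of O = 1 × 16.0 = 16.00 g/mol
% O = 16.00/40.31 × 100 = 39.69%

39.69%


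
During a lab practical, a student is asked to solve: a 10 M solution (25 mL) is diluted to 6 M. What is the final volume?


C1V1 = C2V2
10 × 25 = 6 × V2
V2 = 250/6 = 41.67 mL

41.67 mL


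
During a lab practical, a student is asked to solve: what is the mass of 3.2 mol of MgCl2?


M(MgCl2) = 95.21 g/mol
mass = n × M = 3.2 × 95.21 = 304.67 g

304.67 g


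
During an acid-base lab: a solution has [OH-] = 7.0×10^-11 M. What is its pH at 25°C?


pOH = -log10([OH-]) = -log10(7.0×10^-11)
= 11 - log10(7.0) = 10.15
pH = 14 - pOH = 14 - 10.15 = 3.85

3.85


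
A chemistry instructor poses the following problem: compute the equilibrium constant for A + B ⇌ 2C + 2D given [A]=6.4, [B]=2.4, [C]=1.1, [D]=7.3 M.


Kc = [C]^2[D]^2/([A][B])
= (1.1^2 × 7.3^2)/(6.4^1 × 2.4^1)
= 64.4809/15.36
= 4.198

4.198


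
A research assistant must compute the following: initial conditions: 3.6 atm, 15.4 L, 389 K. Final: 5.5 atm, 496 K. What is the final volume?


P1V1/T1 = P2V2/T2
V2 = P1V1T2/(T1P2)
= 3.6×15.4×496/(389×5.5)
= 12.853 L

12.853 L


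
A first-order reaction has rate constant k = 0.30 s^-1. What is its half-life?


t½ = ln2/k = 0.693147/(0.30 s^-1)
= 2.310 s

2.310 s


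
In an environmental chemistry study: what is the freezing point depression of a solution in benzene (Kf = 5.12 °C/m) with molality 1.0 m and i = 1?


ΔTf = Kf × m × i
= 5.12 × 1.0 × 1
= 5.12 °C

5.12 °C


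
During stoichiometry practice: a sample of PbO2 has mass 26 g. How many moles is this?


M(PbO2) = 239.2 g/mol
n = mass/M = 26/239.2 = 0.1087 mol

0.1087 mol


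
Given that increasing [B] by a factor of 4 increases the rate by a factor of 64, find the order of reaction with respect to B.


rate ∝ [B]^n
4^n = 64 → n = 3
Order in B: 3

3


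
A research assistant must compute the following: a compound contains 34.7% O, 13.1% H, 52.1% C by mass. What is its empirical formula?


Assume 100 g sample. Moles of each element:
  O: 34.7/16.0 = 2.169 mol
  H: 13.1/1.008 = 12.996 mol
  C: 52.1/12.01 = 4.338 mol
Divide by smallest (2.169):
  O: 2.169/2.169 = 1.0
  H: 12.996/2.169 = 5.99
  C: 4.338/2.169 = 2.0
Empirical formula: C2H6O

C2H6O


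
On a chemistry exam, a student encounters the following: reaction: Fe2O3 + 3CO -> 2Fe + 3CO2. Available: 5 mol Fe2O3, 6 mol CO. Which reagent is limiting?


Mole ratio available / coefficient:
  Fe2O3: 5/1 = 5.000
  CO: 6/3 = 2.000
Smaller ratio is limiting.

CO


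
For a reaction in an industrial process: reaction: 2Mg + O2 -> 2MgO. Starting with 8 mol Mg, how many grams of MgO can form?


Mole ratio MgO:Mg = 2:2
n(MgO) = 8 × 2/2 = 8.000 mol
mass = 8.000 × 40.31 = 322.48 g

322.48 g


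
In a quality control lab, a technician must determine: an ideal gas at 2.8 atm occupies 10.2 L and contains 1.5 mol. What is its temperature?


PV = nRT  (R = 0.08206 L·atm/(mol·K))
T = PV/(nR) = 2.8×10.2/(1.5×0.08206)
= 28.56/0.123090
= 232.03 K

232.03 K


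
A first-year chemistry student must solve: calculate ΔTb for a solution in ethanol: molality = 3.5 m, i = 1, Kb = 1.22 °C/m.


ΔTb = Kb × m × i
= 1.22 × 3.5 × 1
= 4.27 °C

4.27 °C


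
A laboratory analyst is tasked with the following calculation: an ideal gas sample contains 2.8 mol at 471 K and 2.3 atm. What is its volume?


PV = nRT  (R = 0.08206 L·atm/(mol·K))
V = nRT/P = 2.8×0.08206×471/2.3
= 47.052 L

47.052 L


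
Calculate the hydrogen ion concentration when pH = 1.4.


[H+] = 10^(-pH) = 10^(-1.4)
= 3.98×10^-2 M

3.98×10^-2 M


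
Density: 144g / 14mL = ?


ρ = mass/volume
= 144/14
= 10.286 g/mL

10.286 g/mL


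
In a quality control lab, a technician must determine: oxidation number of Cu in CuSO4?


Sulfate is -2, so Cu = +2
Oxidation number: +2

+2


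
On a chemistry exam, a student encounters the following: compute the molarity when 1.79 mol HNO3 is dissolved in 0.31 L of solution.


M = n/V = 1.79/0.31 = 5.774 mol/L

5.774 M


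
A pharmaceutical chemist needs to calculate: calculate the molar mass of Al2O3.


M(Al2O3) = 2×26.98 + 3×16.0
= 53.96 + 48.0
= 101.96 g/mol

101.96 g/mol


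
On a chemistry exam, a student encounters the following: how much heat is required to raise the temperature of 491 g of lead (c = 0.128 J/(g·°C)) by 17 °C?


q = mcΔT = 491 × 0.128 × 17
= 1068.42 J

1068.42 J


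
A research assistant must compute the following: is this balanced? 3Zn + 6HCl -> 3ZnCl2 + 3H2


Equation: 3Zn + 6HCl -> 3ZnCl2 + 3H2
Check atoms: Cl: 6=6, H: 6=6, Zn: 3=3
Balanced

Yes, balanced


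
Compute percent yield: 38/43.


% yield = actual/theoretical × 100
= 38/43 × 100
= 88.37%

88.37%


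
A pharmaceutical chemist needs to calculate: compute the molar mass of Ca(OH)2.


M(Ca(OH)2) = 1×40.08 + 2×16.0 + 2×1.008
= 40.08 + 32.0 + 2.02
= 74.1 g/mol

74.1 g/mol


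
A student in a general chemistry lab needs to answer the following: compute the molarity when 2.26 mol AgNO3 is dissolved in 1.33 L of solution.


M = n/V = 2.26/1.33 = 1.699 mol/L

1.699 M


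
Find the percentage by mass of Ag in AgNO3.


M(AgNO3) = 1×107.87 + 1×14.01 + 3×16.0 = 169.88 g/mol
Mass of Ag = 1 × 107.87 = 107.87 g/mol
% Ag = 107.87/169.88 × 100 = 63.50%

63.50%


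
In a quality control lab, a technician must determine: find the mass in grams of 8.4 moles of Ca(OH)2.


M(Ca(OH)2) = 74.1 g/mol
mass = n × M = 8.4 × 74.1 = 622.44 g

622.44 g


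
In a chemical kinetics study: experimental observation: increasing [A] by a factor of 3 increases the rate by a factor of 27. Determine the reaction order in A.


rate ∝ [A]^n
3^n = 27 → n = 3
Order in A: 3

3


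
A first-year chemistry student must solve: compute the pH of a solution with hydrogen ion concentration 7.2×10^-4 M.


pH = -log10([H+]) = -log10(7.2×10^-4)
= 4 - log10(7.2)
= 4 - 0.86
= 3.14

3.14


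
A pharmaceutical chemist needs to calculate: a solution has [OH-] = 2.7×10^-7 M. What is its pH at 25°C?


pOH = -log10([OH-]) = -log10(2.7×10^-7)
= 7 - log10(2.7) = 6.57
pH = 14 - pOH = 14 - 6.57 = 7.43

7.43


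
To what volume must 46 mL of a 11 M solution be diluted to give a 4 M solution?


C1V1 = C2V2
11 × 46 = 4 × V2
V2 = 506/4 = 126.5 mL

126.5 mL


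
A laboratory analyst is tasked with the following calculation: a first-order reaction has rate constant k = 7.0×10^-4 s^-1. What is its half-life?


t½ = ln2/k = 0.693147/(7.0×10^-4 s^-1)
= 990.2 s

990.2 s


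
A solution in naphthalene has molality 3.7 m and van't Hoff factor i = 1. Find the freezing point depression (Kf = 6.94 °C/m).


ΔTf = Kf × m × i
= 6.94 × 3.7 × 1
= 25.678 °C

25.678 °C


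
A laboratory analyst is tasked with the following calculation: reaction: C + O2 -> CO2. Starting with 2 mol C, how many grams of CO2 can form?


Mole ratio CO2:C = 1:1
n(CO2) = 2 × 1/1 = 2.000 mol
mass = 2.000 × 44.01 = 88.02 g

88.02 g


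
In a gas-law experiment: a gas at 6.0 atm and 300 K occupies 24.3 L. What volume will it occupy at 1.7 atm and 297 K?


P1V1/T1 = P2V2/T2
V2 = P1V1T2/(T1P2)
= 6.0×24.3×297/(300×1.7)
= 84.907 L

84.907 L


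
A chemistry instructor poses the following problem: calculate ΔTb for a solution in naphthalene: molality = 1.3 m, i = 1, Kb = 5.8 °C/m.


ΔTb = Kb × m × i
= 5.8 × 1.3 × 1
= 7.54 °C

7.54 °C


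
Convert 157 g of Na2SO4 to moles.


M(Na2SO4) = 142.05 g/mol
n = mass/M = 157/142.05 = 1.1052 mol

1.1052 mol


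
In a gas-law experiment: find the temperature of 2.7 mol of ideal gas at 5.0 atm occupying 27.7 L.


PV = nRT  (R = 0.08206 L·atm/(mol·K))
T = PV/(nR) = 5.0×27.7/(2.7×0.08206)
= 138.50/0.221562
= 625.11 K

625.11 K


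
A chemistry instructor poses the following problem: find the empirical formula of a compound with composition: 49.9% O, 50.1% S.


Assume 100 g sample. Moles of each element:
  O: 49.9/16.0 = 3.119 mol
  S: 50.1/32.07 = 1.562 mol
Divide by smallest (1.562):
  O: 3.119/1.562 = 2.0
  S: 1.562/1.562 = 1.0
Empirical formula: SO2

SO2


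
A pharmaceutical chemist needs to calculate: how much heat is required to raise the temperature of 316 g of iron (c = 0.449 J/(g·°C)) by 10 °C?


q = mcΔT = 316 × 0.449 × 10
= 1418.84 J

1418.84 J


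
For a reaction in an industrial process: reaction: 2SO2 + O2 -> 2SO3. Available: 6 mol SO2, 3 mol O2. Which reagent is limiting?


Mole ratio available / coefficient:
  SO2: 6/2 = 3.000
  O2: 3/1 = 3.000
Smaller ratio is limiting.

neither (stoichiometric); SO2 and O2 are fully consumed


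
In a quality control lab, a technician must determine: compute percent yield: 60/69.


% yield = actual/theoretical × 100
= 60/69 × 100
= 86.96%

86.96%


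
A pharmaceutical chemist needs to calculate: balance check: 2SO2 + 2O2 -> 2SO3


Equation: 2SO2 + 2O2 -> 2SO3
Check atoms: O: 8≠6, S: 2=2
Not balanced

No, not balanced


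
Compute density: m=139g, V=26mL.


ρ = mass/volume
= 139/26
= 5.346 g/mL

5.346 g/mL


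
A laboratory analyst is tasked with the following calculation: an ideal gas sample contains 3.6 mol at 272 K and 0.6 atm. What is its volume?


PV = nRT  (R = 0.08206 L·atm/(mol·K))
V = nRT/P = 3.6×0.08206×272/0.6
= 133.922 L

133.922 L


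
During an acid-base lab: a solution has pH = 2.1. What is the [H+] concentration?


[H+] = 10^(-pH) = 10^(-2.1)
= 7.94×10^-3 M

7.94×10^-3 M


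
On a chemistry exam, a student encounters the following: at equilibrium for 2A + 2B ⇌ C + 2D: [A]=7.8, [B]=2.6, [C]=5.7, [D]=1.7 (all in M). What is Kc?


Kc = [C][D]^2/([A]^2[B]^2)
= (5.7^1 × 1.7^2)/(7.8^2 × 2.6^2)
= 16.473/411.2784
= 0.04005

0.04005


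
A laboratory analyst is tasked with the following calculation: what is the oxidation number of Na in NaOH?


Group 1 metal: +1
Oxidation number: +1

+1


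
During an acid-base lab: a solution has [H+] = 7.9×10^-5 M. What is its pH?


pH = -log10([H+]) = -log10(7.9×10^-5)
= 5 - log10(7.9)
= 5 - 0.9
= 4.1

4.1


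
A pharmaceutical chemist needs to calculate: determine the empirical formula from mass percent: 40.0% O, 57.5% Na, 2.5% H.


Assume 100 g sample. Moles of each element:
  O: 40.0/16.0 = 2.5 mol
  Na: 57.5/22.99 = 2.501 mol
  H: 2.5/1.008 = 2.48 mol
Divide by smallest (2.48):
  O: 2.5/2.48 = 1.01
  Na: 2.501/2.48 = 1.01
  H: 2.48/2.48 = 1.0
Empirical formula: NaOH

NaOH


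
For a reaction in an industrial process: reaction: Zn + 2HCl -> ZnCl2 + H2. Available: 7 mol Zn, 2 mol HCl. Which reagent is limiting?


Mole ratio available / coefficient:
  Zn: 7/1 = 7.000
  HCl: 2/2 = 1.000
Smaller ratio is limiting.

HCl


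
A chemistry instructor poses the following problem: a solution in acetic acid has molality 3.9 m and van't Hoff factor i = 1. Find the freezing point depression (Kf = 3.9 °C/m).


ΔTf = Kf × m × i
= 3.9 × 3.9 × 1
= 15.21 °C

15.21 °C


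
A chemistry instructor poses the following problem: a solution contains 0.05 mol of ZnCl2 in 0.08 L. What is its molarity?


M = n/V = 0.05/0.08 = 0.625 mol/L

0.625 M


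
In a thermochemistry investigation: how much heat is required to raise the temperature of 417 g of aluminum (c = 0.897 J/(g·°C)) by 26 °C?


q = mcΔT = 417 × 0.897 × 26
= 9725.27 J

9725.27 J


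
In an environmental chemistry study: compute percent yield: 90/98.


% yield = actual/theoretical × 100
= 90/98 × 100
= 91.84%

91.84%


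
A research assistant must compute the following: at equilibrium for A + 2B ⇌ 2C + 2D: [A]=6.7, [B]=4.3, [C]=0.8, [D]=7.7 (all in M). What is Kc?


Kc = [C]^2[D]^2/([A][B]^2)
= (0.8^2 × 7.7^2)/(6.7^1 × 4.3^2)
= 37.9456/123.883
= 0.3063

0.3063


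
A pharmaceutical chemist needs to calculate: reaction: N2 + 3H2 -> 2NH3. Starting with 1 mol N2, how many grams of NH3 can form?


Mole ratio NH3:N2 = 2:1
n(NH3) = 1 × 2/1 = 2.000 mol
mass = 2.000 × 17.03 = 34.06 g

34.06 g


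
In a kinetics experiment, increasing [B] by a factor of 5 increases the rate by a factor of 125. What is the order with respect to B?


rate ∝ [B]^n
5^n = 125 → n = 3
Order in B: 3

3


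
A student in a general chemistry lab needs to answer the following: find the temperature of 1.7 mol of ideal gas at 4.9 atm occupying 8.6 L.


PV = nRT  (R = 0.08206 L·atm/(mol·K))
T = PV/(nR) = 4.9×8.6/(1.7×0.08206)
= 42.14/0.139502
= 302.07 K

302.07 K


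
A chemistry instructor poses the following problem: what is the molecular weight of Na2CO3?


M(Na2CO3) = 2×22.99 + 1×12.01 + 3×16.0
= 45.98 + 12.01 + 48.0
= 105.99 g/mol

105.99 g/mol


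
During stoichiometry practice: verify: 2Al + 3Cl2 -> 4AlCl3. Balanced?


Equation: 2Al + 3Cl2 -> 4AlCl3
Check atoms: Al: 2≠4, Cl: 6≠12
Not balanced

No, not balanced


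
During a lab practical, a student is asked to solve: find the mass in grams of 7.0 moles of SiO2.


M(SiO2) = 60.09 g/mol
mass = n × M = 7.0 × 60.09 = 420.63 g

420.63 g


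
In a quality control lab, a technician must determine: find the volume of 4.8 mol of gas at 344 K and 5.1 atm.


PV = nRT  (R = 0.08206 L·atm/(mol·K))
V = nRT/P = 4.8×0.08206×344/5.1
= 26.568 L

26.568 L


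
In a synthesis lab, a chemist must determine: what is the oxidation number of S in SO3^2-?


x + 3(-2) = -2, so x = +4
Oxidation number: +4

+4


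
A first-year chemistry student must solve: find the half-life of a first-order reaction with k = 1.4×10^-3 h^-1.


t½ = ln2/k = 0.693147/(1.4×10^-3 h^-1)
= 495.1 h

495.1 h


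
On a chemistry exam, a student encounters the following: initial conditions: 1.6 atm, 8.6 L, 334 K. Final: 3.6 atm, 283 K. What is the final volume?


P1V1/T1 = P2V2/T2
V2 = P1V1T2/(T1P2)
= 1.6×8.6×283/(334×3.6)
= 3.239 L

3.239 L


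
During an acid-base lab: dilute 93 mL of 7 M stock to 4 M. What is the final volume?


C1V1 = C2V2
7 × 93 = 4 × V2
V2 = 651/4 = 162.75 mL

162.75 mL


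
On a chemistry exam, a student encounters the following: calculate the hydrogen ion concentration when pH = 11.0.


[H+] = 10^(-pH) = 10^(-11.0)
= 1.0×10^-11 M

1.0×10^-11 M


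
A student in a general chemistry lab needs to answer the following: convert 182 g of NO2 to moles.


M(NO2) = 46.01 g/mol
n = mass/M = 182/46.01 = 3.9557 mol

3.9557 mol


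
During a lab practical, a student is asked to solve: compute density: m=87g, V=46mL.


ρ = mass/volume
= 87/46
= 1.891 g/mL

1.891 g/mL


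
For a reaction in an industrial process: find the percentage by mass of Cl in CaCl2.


M(CaCl2) = 1×40.08 + 2×35.45 = 110.98 g/mol
Mass of Cl = 2 × 35.45 = 70.90 g/mol
% Cl = 70.90/110.98 × 100 = 63.89%

63.89%


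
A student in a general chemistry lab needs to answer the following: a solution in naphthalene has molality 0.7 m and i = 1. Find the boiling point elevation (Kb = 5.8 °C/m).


ΔTb = Kb × m × i
= 5.8 × 0.7 × 1
= 4.06 °C

4.06 °C


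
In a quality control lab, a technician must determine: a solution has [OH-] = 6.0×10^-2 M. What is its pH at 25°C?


pOH = -log10([OH-]) = -log10(6.0×10^-2)
= 2 - log10(6.0) = 1.22
pH = 14 - pOH = 14 - 1.22 = 12.78

12.78


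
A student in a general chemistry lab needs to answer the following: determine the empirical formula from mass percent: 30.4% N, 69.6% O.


Assume 100 g sample. Moles of each element:
  N: 30.4/14.01 = 2.17 mol
  O: 69.6/16.0 = 4.35 mol
Divide by smallest (2.17):
  N: 2.17/2.17 = 1.0
  O: 4.35/2.17 = 2.0
Empirical formula: NO2

NO2


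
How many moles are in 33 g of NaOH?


M(NaOH) = 40.0 g/mol
n = mass/M = 33/40.0 = 0.825 mol

0.825 mol


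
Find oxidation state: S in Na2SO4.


2(+1) + x + 4(-2) = 0, so x = +6
Oxidation number: +6

+6


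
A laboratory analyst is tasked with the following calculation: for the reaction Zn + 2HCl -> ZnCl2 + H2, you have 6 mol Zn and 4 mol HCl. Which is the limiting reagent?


Mole ratio available / coefficient:
  Zn: 6/1 = 6.000
  HCl: 4/2 = 2.000
Smaller ratio is limiting.

HCl


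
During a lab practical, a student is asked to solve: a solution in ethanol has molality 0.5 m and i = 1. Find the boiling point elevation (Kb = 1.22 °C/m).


ΔTb = Kb × m × i
= 1.22 × 0.5 × 1
= 0.61 °C

0.61 °C


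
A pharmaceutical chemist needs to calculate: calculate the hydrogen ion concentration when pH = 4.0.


[H+] = 10^(-pH) = 10^(-4.0)
= 1.0×10^-4 M

1.0×10^-4 M


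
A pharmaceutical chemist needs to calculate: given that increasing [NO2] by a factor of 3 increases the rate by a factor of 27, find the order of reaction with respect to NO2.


rate ∝ [NO2]^n
3^n = 27 → n = 3
Order in NO2: 3

3


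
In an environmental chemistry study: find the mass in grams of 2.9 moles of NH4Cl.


M(NH4Cl) = 53.49 g/mol
mass = n × M = 2.9 × 53.49 = 155.12 g

155.12 g


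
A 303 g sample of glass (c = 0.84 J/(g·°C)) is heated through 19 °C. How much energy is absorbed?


q = mcΔT = 303 × 0.84 × 19
= 4835.88 J

4835.88 J


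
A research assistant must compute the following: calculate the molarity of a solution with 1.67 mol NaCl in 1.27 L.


M = n/V = 1.67/1.27 = 1.315 mol/L

1.315 M


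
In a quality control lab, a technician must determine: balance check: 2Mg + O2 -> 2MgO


Equation: 2Mg + O2 -> 2MgO
Check atoms: Mg: 2=2, O: 2=2
Balanced

Yes, balanced


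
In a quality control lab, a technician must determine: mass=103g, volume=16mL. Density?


ρ = mass/volume
= 103/16
= 6.438 g/mL

6.438 g/mL


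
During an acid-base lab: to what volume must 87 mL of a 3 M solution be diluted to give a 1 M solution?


C1V1 = C2V2
3 × 87 = 1 × V2
V2 = 261/1 = 261.0 mL

261.0 mL


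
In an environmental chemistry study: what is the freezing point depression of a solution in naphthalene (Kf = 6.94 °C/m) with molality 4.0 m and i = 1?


ΔTf = Kf × m × i
= 6.94 × 4.0 × 1
= 27.76 °C

27.76 °C


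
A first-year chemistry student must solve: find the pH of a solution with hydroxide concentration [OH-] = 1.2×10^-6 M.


pOH = -log10([OH-]) = -log10(1.2×10^-6)
= 6 - log10(1.2) = 5.92
pH = 14 - pOH = 14 - 5.92 = 8.08

8.08


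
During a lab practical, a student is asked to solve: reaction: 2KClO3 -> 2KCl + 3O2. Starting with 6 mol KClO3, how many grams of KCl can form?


Mole ratio KCl:KClO3 = 2:2
n(KCl) = 6 × 2/2 = 6.000 mol
mass = 6.000 × 74.55 = 447.3 g

447.3 g


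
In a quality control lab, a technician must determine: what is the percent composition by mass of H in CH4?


M(CH4) = 1×12.01 + 4×1.008 = 16.042 g/mol
Mass of H = 4 × 1.008 = 4.032 g/mol
% H = 4.032/16.042 × 100 = 25.13%

25.13%


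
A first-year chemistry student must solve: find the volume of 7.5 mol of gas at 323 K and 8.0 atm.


PV = nRT  (R = 0.08206 L·atm/(mol·K))
V = nRT/P = 7.5×0.08206×323/8.0
= 24.849 L

24.849 L


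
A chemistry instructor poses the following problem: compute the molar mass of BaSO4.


M(BaSO4) = 1×137.33 + 1×32.07 + 4×16.0
= 137.33 + 32.07 + 64.0
= 233.4 g/mol

233.4 g/mol


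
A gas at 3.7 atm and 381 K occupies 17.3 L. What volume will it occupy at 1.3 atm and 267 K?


P1V1/T1 = P2V2/T2
V2 = P1V1T2/(T1P2)
= 3.7×17.3×267/(381×1.3)
= 34.506 L

34.506 L


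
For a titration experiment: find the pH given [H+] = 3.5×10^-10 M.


pH = -log10([H+]) = -log10(3.5×10^-10)
= 10 - log10(3.5)
= 10 - 0.54
= 9.46

9.46


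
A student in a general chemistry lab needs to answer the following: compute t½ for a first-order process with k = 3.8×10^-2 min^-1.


t½ = ln2/k = 0.693147/(3.8×10^-2 min^-1)
= 18.24 min

18.24 min


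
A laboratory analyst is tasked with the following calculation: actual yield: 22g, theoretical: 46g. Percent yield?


% yield = actual/theoretical × 100
= 22/46 × 100
= 47.83%

47.83%


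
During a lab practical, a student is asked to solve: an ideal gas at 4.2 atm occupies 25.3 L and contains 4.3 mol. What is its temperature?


PV = nRT  (R = 0.08206 L·atm/(mol·K))
T = PV/(nR) = 4.2×25.3/(4.3×0.08206)
= 106.26/0.352858
= 301.14 K

301.14 K


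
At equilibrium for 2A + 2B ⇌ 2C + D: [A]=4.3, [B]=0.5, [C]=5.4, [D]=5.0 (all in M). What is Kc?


Kc = [C]^2[D]/([A]^2[B]^2)
= (5.4^2 × 5.0^1)/(4.3^2 × 0.5^2)
= 145.8/4.6225
= 31.54

31.54


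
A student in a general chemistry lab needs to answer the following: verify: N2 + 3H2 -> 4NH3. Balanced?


Equation: N2 + 3H2 -> 4NH3
Check atoms: H: 6≠12, N: 2≠4
Not balanced

No, not balanced


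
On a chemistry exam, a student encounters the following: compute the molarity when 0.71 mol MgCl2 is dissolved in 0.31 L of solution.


M = n/V = 0.71/0.31 = 2.290 mol/L

2.290 M


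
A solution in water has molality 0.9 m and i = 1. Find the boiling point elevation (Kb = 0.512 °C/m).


ΔTb = Kb × m × i
= 0.512 × 0.9 × 1
= 0.4608 °C

0.4608 °C


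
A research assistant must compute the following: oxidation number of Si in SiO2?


x + 2(-2) = 0, so x = +4
Oxidation number: +4

+4


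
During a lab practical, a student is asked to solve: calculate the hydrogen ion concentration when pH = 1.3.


[H+] = 10^(-pH) = 10^(-1.3)
= 5.01×10^-2 M

5.01×10^-2 M


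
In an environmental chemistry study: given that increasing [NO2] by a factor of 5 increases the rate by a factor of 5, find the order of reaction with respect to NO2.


rate ∝ [NO2]^n
5^n = 5 → n = 1
Order in NO2: 1

1


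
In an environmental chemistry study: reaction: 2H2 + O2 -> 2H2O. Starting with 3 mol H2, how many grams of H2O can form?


Mole ratio H2O:H2 = 2:2
n(H2O) = 3 × 2/2 = 3.000 mol
mass = 3.000 × 18.02 = 54.06 g

54.06 g


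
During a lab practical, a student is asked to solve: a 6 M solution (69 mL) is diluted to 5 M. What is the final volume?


C1V1 = C2V2
6 × 69 = 5 × V2
V2 = 414/5 = 82.8 mL

82.8 mL


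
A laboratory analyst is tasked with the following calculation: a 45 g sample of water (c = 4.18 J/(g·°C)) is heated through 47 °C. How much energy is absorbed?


q = mcΔT = 45 × 4.18 × 47
= 8840.70 J

8840.70 J


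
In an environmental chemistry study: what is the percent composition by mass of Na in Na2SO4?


M(Na2SO4) = 2×22.99 + 1×32.07 + 4×16.0 = 142.05 g/mol
Mass of Na = 2 × 22.99 = 45.98 g/mol
% Na = 45.98/142.05 × 100 = 32.37%

32.37%


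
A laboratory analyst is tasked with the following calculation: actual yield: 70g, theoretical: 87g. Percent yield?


% yield = actual/theoretical × 100
= 70/87 × 100
= 80.46%

80.46%


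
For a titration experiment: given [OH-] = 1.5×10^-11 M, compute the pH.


pOH = -log10([OH-]) = -log10(1.5×10^-11)
= 11 - log10(1.5) = 10.82
pH = 14 - pOH = 14 - 10.82 = 3.18

3.18


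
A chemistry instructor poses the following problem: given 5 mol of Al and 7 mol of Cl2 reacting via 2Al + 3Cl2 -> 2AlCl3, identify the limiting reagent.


Mole ratio available / coefficient:
  Al: 5/2 = 2.500
  Cl2: 7/3 = 2.333
Smaller ratio is limiting.

Cl2


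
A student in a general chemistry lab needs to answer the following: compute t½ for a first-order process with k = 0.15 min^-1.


t½ = ln2/k = 0.693147/(0.15 min^-1)
= 4.621 min

4.621 min


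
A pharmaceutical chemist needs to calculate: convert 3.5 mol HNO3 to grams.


M(HNO3) = 63.02 g/mol
mass = n × M = 3.5 × 63.02 = 220.57 g

220.57 g


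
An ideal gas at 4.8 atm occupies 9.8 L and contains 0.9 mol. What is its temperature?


PV = nRT  (R = 0.08206 L·atm/(mol·K))
T = PV/(nR) = 4.8×9.8/(0.9×0.08206)
= 47.04/0.073854
= 636.93 K

636.93 K


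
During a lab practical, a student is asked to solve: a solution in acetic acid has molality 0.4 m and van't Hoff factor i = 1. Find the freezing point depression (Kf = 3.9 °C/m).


ΔTf = Kf × m × i
= 3.9 × 0.4 × 1
= 1.56 °C

1.56 °C


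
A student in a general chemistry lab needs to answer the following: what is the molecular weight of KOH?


M(KOH) = 1×39.1 + 1×16.0 + 1×1.008
= 39.1 + 16.0 + 1.01
= 56.11 g/mol

56.11 g/mol


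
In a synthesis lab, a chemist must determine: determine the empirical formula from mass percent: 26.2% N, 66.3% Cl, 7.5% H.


Assume 100 g sample. Moles of each element:
  N: 26.2/14.01 = 1.87 mol
  Cl: 66.3/35.45 = 1.87 mol
  H: 7.5/1.008 = 7.44 mol
Divide by smallest (1.87):
  N: 1.87/1.87 = 1.0
  Cl: 1.87/1.87 = 1.0
  H: 7.44/1.87 = 3.98
Empirical formula: NH4Cl

NH4Cl


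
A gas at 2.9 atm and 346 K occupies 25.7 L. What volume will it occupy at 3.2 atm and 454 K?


P1V1/T1 = P2V2/T2
V2 = P1V1T2/(T1P2)
= 2.9×25.7×454/(346×3.2)
= 30.561 L

30.561 L


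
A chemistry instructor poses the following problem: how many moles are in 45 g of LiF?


M(LiF) = 25.94 g/mol
n = mass/M = 45/25.94 = 1.7348 mol

1.7348 mol


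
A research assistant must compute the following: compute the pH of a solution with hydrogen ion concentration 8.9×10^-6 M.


pH = -log10([H+]) = -log10(8.9×10^-6)
= 6 - log10(8.9)
= 6 - 0.95
= 5.05

5.05


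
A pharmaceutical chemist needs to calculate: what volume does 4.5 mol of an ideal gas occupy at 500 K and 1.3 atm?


PV = nRT  (R = 0.08206 L·atm/(mol·K))
V = nRT/P = 4.5×0.08206×500/1.3
= 142.027 L

142.027 L


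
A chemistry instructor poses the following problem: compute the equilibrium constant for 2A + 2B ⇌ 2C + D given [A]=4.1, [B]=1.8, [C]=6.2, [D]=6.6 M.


Kc = [C]^2[D]/([A]^2[B]^2)
= (6.2^2 × 6.6^1)/(4.1^2 × 1.8^2)
= 253.704/54.4644
= 4.658

4.658


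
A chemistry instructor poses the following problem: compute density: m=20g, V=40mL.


ρ = mass/volume
= 20/40
= 0.5 g/mL

0.5 g/mL


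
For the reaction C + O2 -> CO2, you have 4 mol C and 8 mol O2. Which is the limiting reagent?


Mole ratio available / coefficient:
  C: 4/1 = 4.000
  O2: 8/1 = 8.000
Smaller ratio is limiting.

C


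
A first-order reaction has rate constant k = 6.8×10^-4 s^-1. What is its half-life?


t½ = ln2/k = 0.693147/(6.8×10^-4 s^-1)
= 1019 s

1019 s


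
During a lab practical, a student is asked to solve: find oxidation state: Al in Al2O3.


Al is +3
Oxidation number: +3

+3


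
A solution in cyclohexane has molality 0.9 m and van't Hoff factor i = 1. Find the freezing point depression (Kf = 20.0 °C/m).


ΔTf = Kf × m × i
= 20.0 × 0.9 × 1
= 18.0 °C

18.0 °C


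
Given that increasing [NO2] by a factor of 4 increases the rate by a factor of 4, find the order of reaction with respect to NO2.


rate ∝ [NO2]^n
4^n = 4 → n = 1
Order in NO2: 1

1


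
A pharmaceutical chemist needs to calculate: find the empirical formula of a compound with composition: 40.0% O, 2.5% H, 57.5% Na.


Assume 100 g sample. Moles of each element:
  O: 40.0/16.0 = 2.5 mol
  H: 2.5/1.008 = 2.48 mol
  Na: 57.5/22.99 = 2.501 mol
Divide by smallest (2.48):
  O: 2.5/2.48 = 1.01
  H: 2.48/2.48 = 1.0
  Na: 2.501/2.48 = 1.01
Empirical formula: NaOH

NaOH


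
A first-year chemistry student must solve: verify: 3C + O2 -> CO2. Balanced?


Equation: 3C + O2 -> CO2
Check atoms: C: 3≠1, O: 2=2
Not balanced

No, not balanced


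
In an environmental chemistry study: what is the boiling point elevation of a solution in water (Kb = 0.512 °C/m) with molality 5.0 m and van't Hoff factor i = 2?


ΔTb = Kb × m × i
= 0.512 × 5.0 × 2
= 5.12 °C

5.12 °C


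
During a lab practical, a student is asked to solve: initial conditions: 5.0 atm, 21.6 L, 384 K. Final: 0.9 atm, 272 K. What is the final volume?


P1V1/T1 = P2V2/T2
V2 = P1V1T2/(T1P2)
= 5.0×21.6×272/(384×0.9)
= 85.0 L

85.0 L


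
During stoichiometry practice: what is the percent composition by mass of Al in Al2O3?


M(Al2O3) = 2×26.98 + 3×16.0 = 101.96 g/mol
Mass of Al = 2 × 26.98 = 53.96 g/mol
% Al = 53.96/101.96 × 100 = 52.92%

52.92%


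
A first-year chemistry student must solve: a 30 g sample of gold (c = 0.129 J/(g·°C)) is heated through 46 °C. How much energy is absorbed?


q = mcΔT = 30 × 0.129 × 46
= 178.02 J

178.02 J


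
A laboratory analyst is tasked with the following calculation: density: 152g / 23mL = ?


ρ = mass/volume
= 152/23
= 6.609 g/mL

6.609 g/mL


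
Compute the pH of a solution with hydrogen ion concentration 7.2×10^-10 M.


pH = -log10([H+]) = -log10(7.2×10^-10)
= 10 - log10(7.2)
= 10 - 0.86
= 9.14

9.14


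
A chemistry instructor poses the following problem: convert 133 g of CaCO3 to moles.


M(CaCO3) = 100.09 g/mol
n = mass/M = 133/100.09 = 1.3288 mol

1.3288 mol


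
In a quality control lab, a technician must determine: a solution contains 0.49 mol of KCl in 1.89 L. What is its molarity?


M = n/V = 0.49/1.89 = 0.259 mol/L

0.259 M


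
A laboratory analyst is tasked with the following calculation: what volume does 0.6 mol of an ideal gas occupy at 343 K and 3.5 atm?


PV = nRT  (R = 0.08206 L·atm/(mol·K))
V = nRT/P = 0.6×0.08206×343/3.5
= 4.825 L

4.825 L


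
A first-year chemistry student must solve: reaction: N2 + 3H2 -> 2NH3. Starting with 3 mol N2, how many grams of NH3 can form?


Mole ratio NH3:N2 = 2:1
n(NH3) = 3 × 2/1 = 6.000 mol
mass = 6.000 × 17.03 = 102.18 g

102.18 g


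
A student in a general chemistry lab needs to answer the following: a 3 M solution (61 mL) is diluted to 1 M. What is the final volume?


C1V1 = C2V2
3 × 61 = 1 × V2
V2 = 183/1 = 183.0 mL

183.0 mL


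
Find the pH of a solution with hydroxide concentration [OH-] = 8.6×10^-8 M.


pOH = -log10([OH-]) = -log10(8.6×10^-8)
= 8 - log10(8.6) = 7.07
pH = 14 - pOH = 14 - 7.07 = 6.93

6.93
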